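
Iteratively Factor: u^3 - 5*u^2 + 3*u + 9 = (u - 3)*(u^2 - 2*u - 3) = (u - 3)^2*(u + 1)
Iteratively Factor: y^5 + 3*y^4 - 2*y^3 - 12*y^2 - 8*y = (y + 2)*(y^4 + y^3 - 4*y^2 - 4*y) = (y + 2)^2*(y^3 - y^2 - 2*y) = y*(y + 2)^2*(y^2 - y - 2) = y*(y + 1)*(y + 2)^2*(y - 2)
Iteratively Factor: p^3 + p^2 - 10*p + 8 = (p - 1)*(p^2 + 2*p - 8) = (p - 1)*(p + 4)*(p - 2)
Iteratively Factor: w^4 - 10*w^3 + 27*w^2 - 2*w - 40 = (w - 5)*(w^3 - 5*w^2 + 2*w + 8) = (w - 5)*(w - 4)*(w^2 - w - 2) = (w - 5)*(w - 4)*(w + 1)*(w - 2)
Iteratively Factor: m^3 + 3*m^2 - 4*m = (m)*(m^2 + 3*m - 4) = m*(m - 1)*(m + 4)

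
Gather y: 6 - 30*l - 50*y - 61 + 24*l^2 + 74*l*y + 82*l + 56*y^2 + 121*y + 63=24*l^2 + 52*l + 56*y^2 + y*(74*l + 71) + 8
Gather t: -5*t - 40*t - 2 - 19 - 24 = -45*t - 45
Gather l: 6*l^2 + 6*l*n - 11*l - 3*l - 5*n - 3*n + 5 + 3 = 6*l^2 + l*(6*n - 14) - 8*n + 8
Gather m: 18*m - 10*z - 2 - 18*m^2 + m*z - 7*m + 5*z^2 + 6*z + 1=-18*m^2 + m*(z + 11) + 5*z^2 - 4*z - 1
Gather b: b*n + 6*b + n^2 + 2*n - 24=b*(n + 6) + n^2 + 2*n - 24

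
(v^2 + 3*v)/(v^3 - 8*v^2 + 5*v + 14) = v*(v + 3)/(v^3 - 8*v^2 + 5*v + 14)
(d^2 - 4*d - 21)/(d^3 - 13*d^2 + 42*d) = (d + 3)/(d*(d - 6))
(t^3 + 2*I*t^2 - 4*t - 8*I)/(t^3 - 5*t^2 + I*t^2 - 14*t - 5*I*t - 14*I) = (t^2 + 2*t*(-1 + I) - 4*I)/(t^2 + t*(-7 + I) - 7*I)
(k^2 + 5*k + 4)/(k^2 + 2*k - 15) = (k^2 + 5*k + 4)/(k^2 + 2*k - 15)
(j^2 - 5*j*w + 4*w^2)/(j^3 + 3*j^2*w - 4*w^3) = (j - 4*w)/(j^2 + 4*j*w + 4*w^2)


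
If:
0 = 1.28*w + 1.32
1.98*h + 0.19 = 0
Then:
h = -0.10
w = -1.03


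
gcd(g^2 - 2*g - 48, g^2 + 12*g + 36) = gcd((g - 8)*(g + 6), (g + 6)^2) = g + 6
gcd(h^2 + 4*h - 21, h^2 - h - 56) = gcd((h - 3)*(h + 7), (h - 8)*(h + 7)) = h + 7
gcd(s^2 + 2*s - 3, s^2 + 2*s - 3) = s^2 + 2*s - 3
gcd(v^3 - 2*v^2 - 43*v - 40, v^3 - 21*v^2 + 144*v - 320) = v - 8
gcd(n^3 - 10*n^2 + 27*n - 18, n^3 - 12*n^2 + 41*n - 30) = n^2 - 7*n + 6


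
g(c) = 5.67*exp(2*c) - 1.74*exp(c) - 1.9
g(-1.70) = -2.03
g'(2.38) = 1305.10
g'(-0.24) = 5.65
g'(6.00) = 1844937.37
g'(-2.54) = -0.07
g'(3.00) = 4539.93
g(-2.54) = -2.00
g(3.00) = 2250.59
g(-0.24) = 0.24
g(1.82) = 203.34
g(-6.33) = -1.90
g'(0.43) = 24.12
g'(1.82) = 421.22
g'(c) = 11.34*exp(2*c) - 1.74*exp(c)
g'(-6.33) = -0.00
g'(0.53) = 29.78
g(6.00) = 922115.80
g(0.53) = 11.51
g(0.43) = 8.82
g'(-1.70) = 0.06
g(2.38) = 641.25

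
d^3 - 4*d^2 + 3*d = d*(d - 3)*(d - 1)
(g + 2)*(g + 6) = g^2 + 8*g + 12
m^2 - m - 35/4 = (m - 7/2)*(m + 5/2)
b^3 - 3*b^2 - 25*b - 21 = (b - 7)*(b + 1)*(b + 3)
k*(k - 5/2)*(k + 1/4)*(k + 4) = k^4 + 7*k^3/4 - 77*k^2/8 - 5*k/2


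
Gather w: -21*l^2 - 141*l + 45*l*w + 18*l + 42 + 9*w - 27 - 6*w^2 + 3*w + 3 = -21*l^2 - 123*l - 6*w^2 + w*(45*l + 12) + 18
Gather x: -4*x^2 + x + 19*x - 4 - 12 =-4*x^2 + 20*x - 16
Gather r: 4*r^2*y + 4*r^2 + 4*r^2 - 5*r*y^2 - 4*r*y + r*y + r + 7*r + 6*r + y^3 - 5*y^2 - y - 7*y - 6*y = r^2*(4*y + 8) + r*(-5*y^2 - 3*y + 14) + y^3 - 5*y^2 - 14*y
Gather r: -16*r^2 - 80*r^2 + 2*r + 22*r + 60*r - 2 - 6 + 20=-96*r^2 + 84*r + 12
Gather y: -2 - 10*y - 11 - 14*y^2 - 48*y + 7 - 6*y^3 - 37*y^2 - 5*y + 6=-6*y^3 - 51*y^2 - 63*y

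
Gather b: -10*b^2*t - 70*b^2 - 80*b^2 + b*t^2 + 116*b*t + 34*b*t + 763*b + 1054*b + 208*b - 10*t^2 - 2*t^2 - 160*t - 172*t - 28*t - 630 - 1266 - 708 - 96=b^2*(-10*t - 150) + b*(t^2 + 150*t + 2025) - 12*t^2 - 360*t - 2700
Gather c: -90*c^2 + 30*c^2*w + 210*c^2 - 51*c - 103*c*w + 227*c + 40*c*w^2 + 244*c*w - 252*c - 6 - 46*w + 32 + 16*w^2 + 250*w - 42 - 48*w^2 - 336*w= c^2*(30*w + 120) + c*(40*w^2 + 141*w - 76) - 32*w^2 - 132*w - 16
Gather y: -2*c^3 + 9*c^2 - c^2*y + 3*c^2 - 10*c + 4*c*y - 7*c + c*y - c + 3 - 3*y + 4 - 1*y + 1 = -2*c^3 + 12*c^2 - 18*c + y*(-c^2 + 5*c - 4) + 8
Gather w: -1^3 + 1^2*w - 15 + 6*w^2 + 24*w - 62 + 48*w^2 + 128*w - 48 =54*w^2 + 153*w - 126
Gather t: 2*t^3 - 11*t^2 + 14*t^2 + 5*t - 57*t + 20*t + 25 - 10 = 2*t^3 + 3*t^2 - 32*t + 15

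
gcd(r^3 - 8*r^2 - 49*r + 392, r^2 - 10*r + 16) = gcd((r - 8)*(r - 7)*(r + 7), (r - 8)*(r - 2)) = r - 8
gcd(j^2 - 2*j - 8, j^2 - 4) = j + 2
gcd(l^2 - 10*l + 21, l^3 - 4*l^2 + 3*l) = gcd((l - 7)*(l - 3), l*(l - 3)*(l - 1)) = l - 3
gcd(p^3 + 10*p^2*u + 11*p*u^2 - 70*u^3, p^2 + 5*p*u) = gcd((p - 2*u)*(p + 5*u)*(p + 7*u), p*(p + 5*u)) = p + 5*u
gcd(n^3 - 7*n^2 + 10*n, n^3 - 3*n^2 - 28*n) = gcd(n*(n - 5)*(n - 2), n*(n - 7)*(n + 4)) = n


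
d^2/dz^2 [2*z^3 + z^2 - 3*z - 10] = 12*z + 2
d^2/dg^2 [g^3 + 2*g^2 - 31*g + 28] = 6*g + 4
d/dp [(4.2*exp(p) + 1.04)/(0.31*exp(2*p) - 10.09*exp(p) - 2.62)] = (-(0.62*exp(p) - 10.09)*(4.2*exp(p) + 1.04) + 1.302*exp(2*p) - 42.378*exp(p) - 11.004)*exp(p)/(-0.31*exp(2*p) + 10.09*exp(p) + 2.62)^2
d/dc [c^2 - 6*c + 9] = 2*c - 6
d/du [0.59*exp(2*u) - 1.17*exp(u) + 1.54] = (1.18*exp(u) - 1.17)*exp(u)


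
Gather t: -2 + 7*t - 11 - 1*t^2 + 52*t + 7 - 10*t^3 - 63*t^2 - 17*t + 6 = -10*t^3 - 64*t^2 + 42*t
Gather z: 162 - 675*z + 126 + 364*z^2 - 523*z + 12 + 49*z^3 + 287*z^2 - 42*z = 49*z^3 + 651*z^2 - 1240*z + 300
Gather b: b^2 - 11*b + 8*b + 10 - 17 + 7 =b^2 - 3*b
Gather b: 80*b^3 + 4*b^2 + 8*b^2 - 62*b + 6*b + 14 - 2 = 80*b^3 + 12*b^2 - 56*b + 12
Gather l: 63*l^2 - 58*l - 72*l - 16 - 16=63*l^2 - 130*l - 32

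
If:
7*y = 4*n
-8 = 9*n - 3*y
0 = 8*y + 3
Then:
No Solution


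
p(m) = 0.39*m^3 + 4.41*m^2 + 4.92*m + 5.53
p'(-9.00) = 20.31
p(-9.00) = 34.15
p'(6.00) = 99.96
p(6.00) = 278.05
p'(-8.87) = 18.74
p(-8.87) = 36.69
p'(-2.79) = -10.58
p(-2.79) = 17.66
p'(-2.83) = -10.67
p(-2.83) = 18.09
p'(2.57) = 35.32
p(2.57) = 53.92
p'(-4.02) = -11.63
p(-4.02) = 31.68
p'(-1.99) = -8.00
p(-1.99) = 10.13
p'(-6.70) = -1.65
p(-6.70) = 53.23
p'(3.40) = 48.43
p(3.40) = 88.57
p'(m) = 1.17*m^2 + 8.82*m + 4.92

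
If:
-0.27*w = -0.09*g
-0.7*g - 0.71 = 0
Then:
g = -1.01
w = -0.34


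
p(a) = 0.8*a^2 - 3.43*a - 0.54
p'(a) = 1.6*a - 3.43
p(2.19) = -4.21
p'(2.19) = 0.07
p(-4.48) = 30.88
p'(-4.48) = -10.60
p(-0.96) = 3.49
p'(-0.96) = -4.97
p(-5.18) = 38.69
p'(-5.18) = -11.72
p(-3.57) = 21.90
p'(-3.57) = -9.14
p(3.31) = -3.13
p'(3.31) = 1.87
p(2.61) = -4.04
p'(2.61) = 0.75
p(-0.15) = -0.01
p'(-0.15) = -3.67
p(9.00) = 33.39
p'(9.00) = 10.97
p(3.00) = -3.63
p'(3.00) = 1.37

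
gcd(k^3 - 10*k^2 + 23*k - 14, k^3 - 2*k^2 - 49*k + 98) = k^2 - 9*k + 14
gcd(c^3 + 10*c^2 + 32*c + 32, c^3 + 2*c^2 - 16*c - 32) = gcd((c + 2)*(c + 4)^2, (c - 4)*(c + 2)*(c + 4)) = c^2 + 6*c + 8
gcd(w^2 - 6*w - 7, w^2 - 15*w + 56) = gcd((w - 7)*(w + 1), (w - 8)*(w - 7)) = w - 7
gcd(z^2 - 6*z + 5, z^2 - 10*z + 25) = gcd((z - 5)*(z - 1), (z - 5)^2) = z - 5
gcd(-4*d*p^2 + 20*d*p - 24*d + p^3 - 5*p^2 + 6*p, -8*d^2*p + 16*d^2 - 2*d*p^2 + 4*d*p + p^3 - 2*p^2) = -4*d*p + 8*d + p^2 - 2*p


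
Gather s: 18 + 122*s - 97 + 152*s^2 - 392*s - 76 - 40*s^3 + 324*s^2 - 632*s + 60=-40*s^3 + 476*s^2 - 902*s - 95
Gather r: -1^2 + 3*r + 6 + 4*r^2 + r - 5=4*r^2 + 4*r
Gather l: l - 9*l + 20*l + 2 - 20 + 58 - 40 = 12*l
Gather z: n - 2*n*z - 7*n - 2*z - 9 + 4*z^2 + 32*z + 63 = -6*n + 4*z^2 + z*(30 - 2*n) + 54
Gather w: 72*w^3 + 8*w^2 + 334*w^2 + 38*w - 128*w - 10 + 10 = 72*w^3 + 342*w^2 - 90*w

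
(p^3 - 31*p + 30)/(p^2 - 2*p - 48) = (p^2 - 6*p + 5)/(p - 8)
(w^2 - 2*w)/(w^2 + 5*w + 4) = w*(w - 2)/(w^2 + 5*w + 4)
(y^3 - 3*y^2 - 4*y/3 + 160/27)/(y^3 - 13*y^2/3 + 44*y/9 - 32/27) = (9*y^2 - 3*y - 20)/(9*y^2 - 15*y + 4)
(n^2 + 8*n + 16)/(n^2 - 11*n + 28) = (n^2 + 8*n + 16)/(n^2 - 11*n + 28)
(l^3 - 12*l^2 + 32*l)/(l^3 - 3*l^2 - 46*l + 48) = l*(l - 4)/(l^2 + 5*l - 6)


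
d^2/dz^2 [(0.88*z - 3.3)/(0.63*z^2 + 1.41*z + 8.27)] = ((1.6764 - 3.3264*z)*(0.63*z^2 + 1.41*z + 8.27) + (0.88*z - 3.3)*(1.26*z + 1.41)*(2.52*z + 2.82))/(0.63*z^2 + 1.41*z + 8.27)^3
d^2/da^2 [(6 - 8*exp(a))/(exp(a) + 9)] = 78*(exp(a) - 9)*exp(a)/(exp(3*a) + 27*exp(2*a) + 243*exp(a) + 729)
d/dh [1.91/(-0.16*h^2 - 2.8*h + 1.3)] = (0.6112*h + 5.348)/(0.16*h^2 + 2.8*h - 1.3)^2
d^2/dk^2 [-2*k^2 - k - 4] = -4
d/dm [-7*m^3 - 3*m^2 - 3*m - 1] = -21*m^2 - 6*m - 3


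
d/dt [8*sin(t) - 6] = 8*cos(t)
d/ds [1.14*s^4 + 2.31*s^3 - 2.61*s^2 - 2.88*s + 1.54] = 4.56*s^3 + 6.93*s^2 - 5.22*s - 2.88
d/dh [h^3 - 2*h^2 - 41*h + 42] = 3*h^2 - 4*h - 41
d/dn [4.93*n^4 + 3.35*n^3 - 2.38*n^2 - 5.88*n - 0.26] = 19.72*n^3 + 10.05*n^2 - 4.76*n - 5.88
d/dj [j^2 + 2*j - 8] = 2*j + 2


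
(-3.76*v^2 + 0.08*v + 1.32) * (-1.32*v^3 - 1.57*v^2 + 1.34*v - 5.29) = 4.9632*v^5 + 5.7976*v^4 - 6.9064*v^3 + 17.9252*v^2 + 1.3456*v - 6.9828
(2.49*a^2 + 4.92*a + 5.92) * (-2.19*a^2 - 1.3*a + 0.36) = -5.4531*a^4 - 14.0118*a^3 - 18.4644*a^2 - 5.9248*a + 2.1312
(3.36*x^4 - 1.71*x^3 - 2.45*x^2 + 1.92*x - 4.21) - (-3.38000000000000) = 3.36*x^4 - 1.71*x^3 - 2.45*x^2 + 1.92*x - 0.83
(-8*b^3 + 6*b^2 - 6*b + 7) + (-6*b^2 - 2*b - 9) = -8*b^3 - 8*b - 2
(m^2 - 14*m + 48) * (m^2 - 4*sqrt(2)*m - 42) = m^4 - 14*m^3 - 4*sqrt(2)*m^3 + 6*m^2 + 56*sqrt(2)*m^2 - 192*sqrt(2)*m + 588*m - 2016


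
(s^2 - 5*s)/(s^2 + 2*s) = (s - 5)/(s + 2)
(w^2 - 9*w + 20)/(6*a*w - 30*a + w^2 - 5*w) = (w - 4)/(6*a + w)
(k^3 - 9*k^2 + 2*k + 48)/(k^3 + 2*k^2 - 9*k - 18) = (k - 8)/(k + 3)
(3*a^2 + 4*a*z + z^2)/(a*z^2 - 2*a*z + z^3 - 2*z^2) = (3*a + z)/(z*(z - 2))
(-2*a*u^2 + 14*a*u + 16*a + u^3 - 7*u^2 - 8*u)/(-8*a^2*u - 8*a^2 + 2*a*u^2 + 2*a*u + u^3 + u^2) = (u - 8)/(4*a + u)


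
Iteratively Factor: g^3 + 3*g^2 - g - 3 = (g + 3)*(g^2 - 1) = (g + 1)*(g + 3)*(g - 1)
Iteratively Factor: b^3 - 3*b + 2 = (b + 2)*(b^2 - 2*b + 1) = (b - 1)*(b + 2)*(b - 1)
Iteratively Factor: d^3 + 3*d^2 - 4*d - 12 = (d - 2)*(d^2 + 5*d + 6) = (d - 2)*(d + 2)*(d + 3)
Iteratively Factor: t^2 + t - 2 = (t + 2)*(t - 1)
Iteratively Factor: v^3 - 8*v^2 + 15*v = (v - 5)*(v^2 - 3*v) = (v - 5)*(v - 3)*(v)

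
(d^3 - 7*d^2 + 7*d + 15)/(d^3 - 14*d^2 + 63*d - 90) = (d + 1)/(d - 6)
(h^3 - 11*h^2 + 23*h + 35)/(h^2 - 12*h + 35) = h + 1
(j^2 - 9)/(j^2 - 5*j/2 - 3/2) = 2*(j + 3)/(2*j + 1)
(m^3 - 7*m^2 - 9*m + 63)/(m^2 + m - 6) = (m^2 - 10*m + 21)/(m - 2)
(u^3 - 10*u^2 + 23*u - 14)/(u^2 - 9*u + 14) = u - 1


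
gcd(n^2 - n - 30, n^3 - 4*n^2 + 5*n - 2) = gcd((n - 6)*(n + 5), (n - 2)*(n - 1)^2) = 1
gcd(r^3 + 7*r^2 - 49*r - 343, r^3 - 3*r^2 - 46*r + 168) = r + 7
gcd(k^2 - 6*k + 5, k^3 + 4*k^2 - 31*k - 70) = k - 5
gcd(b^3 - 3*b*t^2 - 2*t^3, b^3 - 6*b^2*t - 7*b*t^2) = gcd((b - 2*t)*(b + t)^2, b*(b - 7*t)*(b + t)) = b + t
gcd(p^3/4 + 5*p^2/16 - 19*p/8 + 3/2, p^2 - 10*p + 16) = p - 2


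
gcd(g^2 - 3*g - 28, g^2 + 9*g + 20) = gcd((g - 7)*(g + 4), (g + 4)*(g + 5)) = g + 4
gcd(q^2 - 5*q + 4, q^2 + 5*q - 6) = q - 1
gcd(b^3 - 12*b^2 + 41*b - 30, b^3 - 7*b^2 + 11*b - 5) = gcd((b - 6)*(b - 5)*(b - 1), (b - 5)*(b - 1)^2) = b^2 - 6*b + 5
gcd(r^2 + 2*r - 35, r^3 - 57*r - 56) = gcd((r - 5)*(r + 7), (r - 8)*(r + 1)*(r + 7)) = r + 7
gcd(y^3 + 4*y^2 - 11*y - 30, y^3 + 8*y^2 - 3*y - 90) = y^2 + 2*y - 15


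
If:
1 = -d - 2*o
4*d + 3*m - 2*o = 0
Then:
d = -2*o - 1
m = 10*o/3 + 4/3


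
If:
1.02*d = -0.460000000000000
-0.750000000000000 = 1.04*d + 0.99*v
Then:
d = -0.45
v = -0.28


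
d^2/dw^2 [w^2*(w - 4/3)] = 6*w - 8/3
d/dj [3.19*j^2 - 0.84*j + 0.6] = 6.38*j - 0.84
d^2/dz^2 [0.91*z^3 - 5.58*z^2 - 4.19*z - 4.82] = 5.46*z - 11.16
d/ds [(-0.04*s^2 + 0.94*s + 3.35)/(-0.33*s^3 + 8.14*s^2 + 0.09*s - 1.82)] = (-0.0132*s^4 + 0.6204*s^3 - 4.3387*s^2 - 54.3924*s - 2.0123)/(0.1089*s^6 - 5.3724*s^5 + 66.2002*s^4 + 2.6664*s^3 - 29.6215*s^2 - 0.3276*s + 3.3124)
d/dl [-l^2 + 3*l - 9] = 3 - 2*l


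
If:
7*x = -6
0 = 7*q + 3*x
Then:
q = 18/49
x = -6/7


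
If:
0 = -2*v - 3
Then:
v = -3/2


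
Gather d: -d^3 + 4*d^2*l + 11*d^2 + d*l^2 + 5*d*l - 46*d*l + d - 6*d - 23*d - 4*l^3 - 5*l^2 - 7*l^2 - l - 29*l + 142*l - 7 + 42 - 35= -d^3 + d^2*(4*l + 11) + d*(l^2 - 41*l - 28) - 4*l^3 - 12*l^2 + 112*l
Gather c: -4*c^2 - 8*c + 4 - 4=-4*c^2 - 8*c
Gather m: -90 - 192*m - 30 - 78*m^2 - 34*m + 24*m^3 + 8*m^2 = 24*m^3 - 70*m^2 - 226*m - 120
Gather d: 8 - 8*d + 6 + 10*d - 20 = 2*d - 6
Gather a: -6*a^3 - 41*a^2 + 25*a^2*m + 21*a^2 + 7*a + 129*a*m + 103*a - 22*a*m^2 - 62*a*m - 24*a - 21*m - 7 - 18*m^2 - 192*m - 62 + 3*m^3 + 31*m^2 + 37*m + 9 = -6*a^3 + a^2*(25*m - 20) + a*(-22*m^2 + 67*m + 86) + 3*m^3 + 13*m^2 - 176*m - 60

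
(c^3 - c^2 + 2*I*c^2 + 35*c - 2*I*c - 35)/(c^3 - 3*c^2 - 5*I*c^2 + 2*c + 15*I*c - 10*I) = (c + 7*I)/(c - 2)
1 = 1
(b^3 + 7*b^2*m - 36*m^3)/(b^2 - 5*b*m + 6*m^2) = (b^2 + 9*b*m + 18*m^2)/(b - 3*m)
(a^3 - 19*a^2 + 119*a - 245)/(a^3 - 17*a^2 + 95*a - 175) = (a - 7)/(a - 5)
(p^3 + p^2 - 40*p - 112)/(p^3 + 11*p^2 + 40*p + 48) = (p - 7)/(p + 3)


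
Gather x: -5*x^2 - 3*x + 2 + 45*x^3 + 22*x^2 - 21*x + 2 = 45*x^3 + 17*x^2 - 24*x + 4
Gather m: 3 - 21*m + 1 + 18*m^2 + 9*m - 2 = 18*m^2 - 12*m + 2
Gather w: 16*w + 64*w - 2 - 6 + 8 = 80*w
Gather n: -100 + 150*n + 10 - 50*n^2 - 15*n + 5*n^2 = -45*n^2 + 135*n - 90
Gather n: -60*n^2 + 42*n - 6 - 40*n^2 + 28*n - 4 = -100*n^2 + 70*n - 10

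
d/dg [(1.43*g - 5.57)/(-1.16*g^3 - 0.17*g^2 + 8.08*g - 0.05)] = (3.3176*g^3 - 19.1405*g^2 - 1.8938*g + 44.9341)/(1.3456*g^6 + 0.3944*g^5 - 18.7167*g^4 - 2.6312*g^3 + 65.3034*g^2 - 0.808*g + 0.0025)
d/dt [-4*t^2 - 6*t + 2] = -8*t - 6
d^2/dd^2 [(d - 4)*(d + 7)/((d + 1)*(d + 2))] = 60*(-3*d^2 - 9*d - 7)/(d^6 + 9*d^5 + 33*d^4 + 63*d^3 + 66*d^2 + 36*d + 8)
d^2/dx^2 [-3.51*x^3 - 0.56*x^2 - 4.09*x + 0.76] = -21.06*x - 1.12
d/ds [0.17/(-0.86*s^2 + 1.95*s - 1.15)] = (0.2924*s - 0.3315)/(0.86*s^2 - 1.95*s + 1.15)^2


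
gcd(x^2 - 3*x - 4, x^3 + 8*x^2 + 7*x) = x + 1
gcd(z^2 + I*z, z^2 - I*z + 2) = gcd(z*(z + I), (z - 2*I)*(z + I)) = z + I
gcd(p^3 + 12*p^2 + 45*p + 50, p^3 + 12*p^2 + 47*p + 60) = p + 5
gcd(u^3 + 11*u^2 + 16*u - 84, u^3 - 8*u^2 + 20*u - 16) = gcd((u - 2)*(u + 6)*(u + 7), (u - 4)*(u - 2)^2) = u - 2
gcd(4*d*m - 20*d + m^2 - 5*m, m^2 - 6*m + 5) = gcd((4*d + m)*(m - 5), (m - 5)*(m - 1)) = m - 5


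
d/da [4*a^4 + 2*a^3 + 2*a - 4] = 16*a^3 + 6*a^2 + 2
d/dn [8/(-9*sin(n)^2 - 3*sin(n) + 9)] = 8*(6*sin(n) + 1)*cos(n)/(3*(sin(n) - 3*cos(n)^2)^2)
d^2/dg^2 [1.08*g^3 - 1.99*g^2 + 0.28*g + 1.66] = 6.48*g - 3.98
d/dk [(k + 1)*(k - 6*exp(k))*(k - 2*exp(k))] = -8*k^2*exp(k) + 3*k^2 + 24*k*exp(2*k) - 24*k*exp(k) + 2*k + 36*exp(2*k) - 8*exp(k)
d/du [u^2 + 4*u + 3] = 2*u + 4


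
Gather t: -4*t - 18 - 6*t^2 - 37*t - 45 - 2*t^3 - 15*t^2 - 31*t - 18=-2*t^3 - 21*t^2 - 72*t - 81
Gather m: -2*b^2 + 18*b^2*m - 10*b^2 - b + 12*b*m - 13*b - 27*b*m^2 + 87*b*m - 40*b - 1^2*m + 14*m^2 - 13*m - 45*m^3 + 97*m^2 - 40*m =-12*b^2 - 54*b - 45*m^3 + m^2*(111 - 27*b) + m*(18*b^2 + 99*b - 54)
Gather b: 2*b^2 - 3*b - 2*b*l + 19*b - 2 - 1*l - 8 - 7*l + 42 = 2*b^2 + b*(16 - 2*l) - 8*l + 32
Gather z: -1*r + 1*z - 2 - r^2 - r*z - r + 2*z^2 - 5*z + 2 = -r^2 - 2*r + 2*z^2 + z*(-r - 4)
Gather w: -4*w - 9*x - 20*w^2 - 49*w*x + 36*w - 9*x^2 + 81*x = -20*w^2 + w*(32 - 49*x) - 9*x^2 + 72*x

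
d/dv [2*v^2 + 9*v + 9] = 4*v + 9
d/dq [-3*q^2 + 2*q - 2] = 2 - 6*q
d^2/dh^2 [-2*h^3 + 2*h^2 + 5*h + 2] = 4 - 12*h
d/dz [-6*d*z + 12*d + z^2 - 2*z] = -6*d + 2*z - 2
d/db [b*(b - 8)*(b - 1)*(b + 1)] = 4*b^3 - 24*b^2 - 2*b + 8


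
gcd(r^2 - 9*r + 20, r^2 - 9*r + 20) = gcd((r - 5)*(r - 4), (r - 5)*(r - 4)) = r^2 - 9*r + 20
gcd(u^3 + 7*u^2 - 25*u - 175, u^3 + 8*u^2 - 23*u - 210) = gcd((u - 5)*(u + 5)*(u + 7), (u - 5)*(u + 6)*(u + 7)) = u^2 + 2*u - 35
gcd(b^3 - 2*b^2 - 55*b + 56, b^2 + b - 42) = b + 7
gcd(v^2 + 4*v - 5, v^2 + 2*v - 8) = 1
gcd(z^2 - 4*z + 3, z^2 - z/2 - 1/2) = z - 1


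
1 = 1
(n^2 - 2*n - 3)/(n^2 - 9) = (n + 1)/(n + 3)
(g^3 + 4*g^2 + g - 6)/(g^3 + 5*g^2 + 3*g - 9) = (g + 2)/(g + 3)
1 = 1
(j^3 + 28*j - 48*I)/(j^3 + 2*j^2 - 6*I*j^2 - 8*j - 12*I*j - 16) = (j + 6*I)/(j + 2)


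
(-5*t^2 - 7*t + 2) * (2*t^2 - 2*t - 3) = -10*t^4 - 4*t^3 + 33*t^2 + 17*t - 6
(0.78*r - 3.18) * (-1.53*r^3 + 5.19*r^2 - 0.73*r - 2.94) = -1.1934*r^4 + 8.9136*r^3 - 17.0736*r^2 + 0.0282*r + 9.3492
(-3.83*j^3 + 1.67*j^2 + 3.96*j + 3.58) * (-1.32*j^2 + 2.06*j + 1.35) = 5.0556*j^5 - 10.0942*j^4 - 6.9575*j^3 + 5.6865*j^2 + 12.7208*j + 4.833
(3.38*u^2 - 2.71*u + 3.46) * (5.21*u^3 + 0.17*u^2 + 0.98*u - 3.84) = 17.6098*u^5 - 13.5445*u^4 + 20.8783*u^3 - 15.0468*u^2 + 13.7972*u - 13.2864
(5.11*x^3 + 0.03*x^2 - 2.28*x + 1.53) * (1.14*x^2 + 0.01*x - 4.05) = 5.8254*x^5 + 0.0853*x^4 - 23.2944*x^3 + 1.5999*x^2 + 9.2493*x - 6.1965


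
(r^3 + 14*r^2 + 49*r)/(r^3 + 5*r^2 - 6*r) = (r^2 + 14*r + 49)/(r^2 + 5*r - 6)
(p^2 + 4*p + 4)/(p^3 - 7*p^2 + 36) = (p + 2)/(p^2 - 9*p + 18)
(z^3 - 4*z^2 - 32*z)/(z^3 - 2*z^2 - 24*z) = (z - 8)/(z - 6)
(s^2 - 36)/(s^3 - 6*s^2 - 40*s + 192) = (s - 6)/(s^2 - 12*s + 32)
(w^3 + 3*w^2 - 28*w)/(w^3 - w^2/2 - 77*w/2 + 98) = 2*w/(2*w - 7)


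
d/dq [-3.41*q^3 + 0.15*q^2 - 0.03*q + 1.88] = -10.23*q^2 + 0.3*q - 0.03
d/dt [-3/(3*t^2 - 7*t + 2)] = 3*(6*t - 7)/(3*t^2 - 7*t + 2)^2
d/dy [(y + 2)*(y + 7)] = 2*y + 9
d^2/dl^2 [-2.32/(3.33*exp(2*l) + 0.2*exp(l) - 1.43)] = (-2.32*(6.66*exp(l) + 0.2)*(13.32*exp(l) + 0.4)*exp(l) + (30.9024*exp(l) + 0.464)*(3.33*exp(2*l) + 0.2*exp(l) - 1.43))*exp(l)/(3.33*exp(2*l) + 0.2*exp(l) - 1.43)^3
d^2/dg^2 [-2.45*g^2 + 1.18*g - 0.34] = -4.90000000000000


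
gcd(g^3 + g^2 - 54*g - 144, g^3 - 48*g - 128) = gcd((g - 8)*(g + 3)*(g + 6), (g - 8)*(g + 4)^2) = g - 8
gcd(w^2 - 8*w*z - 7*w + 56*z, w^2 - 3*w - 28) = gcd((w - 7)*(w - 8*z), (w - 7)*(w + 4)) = w - 7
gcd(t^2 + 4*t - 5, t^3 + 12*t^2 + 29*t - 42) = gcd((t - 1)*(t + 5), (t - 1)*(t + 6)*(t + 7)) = t - 1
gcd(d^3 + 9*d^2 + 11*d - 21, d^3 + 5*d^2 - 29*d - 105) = d^2 + 10*d + 21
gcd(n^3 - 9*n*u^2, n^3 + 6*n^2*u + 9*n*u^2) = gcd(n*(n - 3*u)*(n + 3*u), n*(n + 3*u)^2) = n^2 + 3*n*u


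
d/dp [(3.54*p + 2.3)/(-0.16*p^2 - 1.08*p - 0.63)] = (0.5664*p^2 + 0.736*p + 0.2538)/(0.0256*p^4 + 0.3456*p^3 + 1.368*p^2 + 1.3608*p + 0.3969)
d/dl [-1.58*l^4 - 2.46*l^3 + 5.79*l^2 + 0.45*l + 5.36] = -6.32*l^3 - 7.38*l^2 + 11.58*l + 0.45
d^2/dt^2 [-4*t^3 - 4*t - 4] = -24*t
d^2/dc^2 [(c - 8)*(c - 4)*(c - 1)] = 6*c - 26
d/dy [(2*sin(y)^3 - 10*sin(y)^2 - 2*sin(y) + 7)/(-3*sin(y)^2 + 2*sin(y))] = 2*(-3*sin(y)^4 + 4*sin(y)^3 - 13*sin(y)^2 + 21*sin(y) - 7)*cos(y)/((3*sin(y) - 2)^2*sin(y)^2)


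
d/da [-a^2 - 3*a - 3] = -2*a - 3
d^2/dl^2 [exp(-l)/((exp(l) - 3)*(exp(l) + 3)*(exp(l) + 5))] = (16*exp(6*l) + 115*exp(5*l) + 117*exp(4*l) - 450*exp(3*l) - 126*exp(2*l) + 1215*exp(l) + 2025)*exp(-l)/(exp(9*l) + 15*exp(8*l) + 48*exp(7*l) - 280*exp(6*l) - 1782*exp(5*l) + 270*exp(4*l) + 17496*exp(3*l) + 19440*exp(2*l) - 54675*exp(l) - 91125)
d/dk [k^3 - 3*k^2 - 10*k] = 3*k^2 - 6*k - 10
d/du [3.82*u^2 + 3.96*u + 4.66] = 7.64*u + 3.96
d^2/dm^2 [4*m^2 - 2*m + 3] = 8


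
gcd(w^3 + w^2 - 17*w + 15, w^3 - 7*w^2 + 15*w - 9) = w^2 - 4*w + 3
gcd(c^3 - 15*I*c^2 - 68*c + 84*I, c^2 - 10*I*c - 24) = c - 6*I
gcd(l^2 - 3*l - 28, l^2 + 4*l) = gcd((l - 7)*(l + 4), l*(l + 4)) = l + 4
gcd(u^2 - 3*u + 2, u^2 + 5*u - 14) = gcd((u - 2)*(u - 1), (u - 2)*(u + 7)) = u - 2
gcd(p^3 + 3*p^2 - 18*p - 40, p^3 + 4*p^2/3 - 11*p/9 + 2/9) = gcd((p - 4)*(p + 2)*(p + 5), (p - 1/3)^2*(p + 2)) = p + 2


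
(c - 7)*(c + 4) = c^2 - 3*c - 28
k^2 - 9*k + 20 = (k - 5)*(k - 4)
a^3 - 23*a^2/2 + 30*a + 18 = (a - 6)^2*(a + 1/2)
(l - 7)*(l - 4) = l^2 - 11*l + 28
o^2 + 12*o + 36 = (o + 6)^2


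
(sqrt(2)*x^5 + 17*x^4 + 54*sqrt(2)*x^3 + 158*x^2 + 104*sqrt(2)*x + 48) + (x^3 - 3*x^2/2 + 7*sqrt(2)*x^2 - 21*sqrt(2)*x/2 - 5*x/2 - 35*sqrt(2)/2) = sqrt(2)*x^5 + 17*x^4 + x^3 + 54*sqrt(2)*x^3 + 7*sqrt(2)*x^2 + 313*x^2/2 - 5*x/2 + 187*sqrt(2)*x/2 - 35*sqrt(2)/2 + 48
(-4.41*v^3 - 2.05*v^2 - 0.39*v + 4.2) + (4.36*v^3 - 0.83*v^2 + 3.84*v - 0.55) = -0.0499999999999998*v^3 - 2.88*v^2 + 3.45*v + 3.65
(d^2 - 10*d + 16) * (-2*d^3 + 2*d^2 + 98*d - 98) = -2*d^5 + 22*d^4 + 46*d^3 - 1046*d^2 + 2548*d - 1568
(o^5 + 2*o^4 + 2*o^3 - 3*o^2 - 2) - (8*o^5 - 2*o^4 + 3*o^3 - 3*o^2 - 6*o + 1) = -7*o^5 + 4*o^4 - o^3 + 6*o - 3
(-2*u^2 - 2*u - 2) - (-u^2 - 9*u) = -u^2 + 7*u - 2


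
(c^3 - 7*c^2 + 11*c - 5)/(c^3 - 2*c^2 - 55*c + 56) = (c^2 - 6*c + 5)/(c^2 - c - 56)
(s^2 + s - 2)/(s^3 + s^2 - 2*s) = 1/s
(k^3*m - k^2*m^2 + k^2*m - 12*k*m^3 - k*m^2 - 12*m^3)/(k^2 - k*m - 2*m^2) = m*(-k^3 + k^2*m - k^2 + 12*k*m^2 + k*m + 12*m^2)/(-k^2 + k*m + 2*m^2)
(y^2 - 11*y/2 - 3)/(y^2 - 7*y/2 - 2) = (y - 6)/(y - 4)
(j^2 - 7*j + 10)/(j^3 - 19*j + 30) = (j - 5)/(j^2 + 2*j - 15)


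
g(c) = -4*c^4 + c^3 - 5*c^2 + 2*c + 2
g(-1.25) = -20.03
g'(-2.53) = 305.61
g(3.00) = -334.00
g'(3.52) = -693.86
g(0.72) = 0.15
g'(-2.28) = 230.03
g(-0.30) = 0.89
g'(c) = -16*c^3 + 3*c^2 - 10*c + 2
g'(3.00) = -433.00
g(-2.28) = -148.50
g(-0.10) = 1.75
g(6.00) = -5134.00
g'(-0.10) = 3.05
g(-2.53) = -215.14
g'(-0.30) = 5.70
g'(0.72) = -9.62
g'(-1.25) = 50.44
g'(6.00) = -3406.00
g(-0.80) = -4.95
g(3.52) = -623.39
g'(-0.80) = 20.11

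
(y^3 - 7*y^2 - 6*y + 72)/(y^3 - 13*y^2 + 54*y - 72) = (y + 3)/(y - 3)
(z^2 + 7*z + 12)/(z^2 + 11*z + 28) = (z + 3)/(z + 7)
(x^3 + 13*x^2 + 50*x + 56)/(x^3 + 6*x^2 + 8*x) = (x + 7)/x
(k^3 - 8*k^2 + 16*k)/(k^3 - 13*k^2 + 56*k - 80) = k/(k - 5)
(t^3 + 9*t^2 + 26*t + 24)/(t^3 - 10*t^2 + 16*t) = (t^3 + 9*t^2 + 26*t + 24)/(t*(t^2 - 10*t + 16))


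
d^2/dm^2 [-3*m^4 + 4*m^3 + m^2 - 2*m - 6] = -36*m^2 + 24*m + 2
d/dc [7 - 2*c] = -2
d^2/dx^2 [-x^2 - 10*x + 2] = -2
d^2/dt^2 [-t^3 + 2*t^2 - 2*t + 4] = 4 - 6*t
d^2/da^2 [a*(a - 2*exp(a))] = -2*a*exp(a) - 4*exp(a) + 2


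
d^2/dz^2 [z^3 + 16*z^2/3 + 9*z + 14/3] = 6*z + 32/3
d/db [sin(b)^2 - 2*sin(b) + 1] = 2*(sin(b) - 1)*cos(b)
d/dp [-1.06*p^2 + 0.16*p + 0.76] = 0.16 - 2.12*p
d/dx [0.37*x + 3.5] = 0.370000000000000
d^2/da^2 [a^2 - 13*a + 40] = 2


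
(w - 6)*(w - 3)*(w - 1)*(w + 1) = w^4 - 9*w^3 + 17*w^2 + 9*w - 18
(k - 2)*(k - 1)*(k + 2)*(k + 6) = k^4 + 5*k^3 - 10*k^2 - 20*k + 24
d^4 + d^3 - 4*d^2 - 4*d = d*(d - 2)*(d + 1)*(d + 2)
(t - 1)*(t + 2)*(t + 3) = t^3 + 4*t^2 + t - 6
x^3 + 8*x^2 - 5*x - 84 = (x - 3)*(x + 4)*(x + 7)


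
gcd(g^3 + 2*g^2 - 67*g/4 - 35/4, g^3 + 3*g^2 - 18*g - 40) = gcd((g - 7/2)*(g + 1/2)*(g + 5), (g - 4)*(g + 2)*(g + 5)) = g + 5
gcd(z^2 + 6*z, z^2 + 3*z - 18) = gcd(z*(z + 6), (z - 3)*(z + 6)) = z + 6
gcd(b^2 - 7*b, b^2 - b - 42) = b - 7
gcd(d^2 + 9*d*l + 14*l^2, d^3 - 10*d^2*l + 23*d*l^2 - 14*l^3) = 1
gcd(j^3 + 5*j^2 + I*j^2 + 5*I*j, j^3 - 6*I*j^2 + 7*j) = j^2 + I*j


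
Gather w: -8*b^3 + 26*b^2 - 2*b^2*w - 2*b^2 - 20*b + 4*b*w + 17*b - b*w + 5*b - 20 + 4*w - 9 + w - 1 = -8*b^3 + 24*b^2 + 2*b + w*(-2*b^2 + 3*b + 5) - 30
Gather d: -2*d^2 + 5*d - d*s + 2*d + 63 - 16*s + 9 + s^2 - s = -2*d^2 + d*(7 - s) + s^2 - 17*s + 72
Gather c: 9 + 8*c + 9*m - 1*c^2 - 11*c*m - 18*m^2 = -c^2 + c*(8 - 11*m) - 18*m^2 + 9*m + 9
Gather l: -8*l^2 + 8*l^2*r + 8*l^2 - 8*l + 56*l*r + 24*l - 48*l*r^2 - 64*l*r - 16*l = 8*l^2*r + l*(-48*r^2 - 8*r)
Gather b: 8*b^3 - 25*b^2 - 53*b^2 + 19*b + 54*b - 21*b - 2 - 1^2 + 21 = 8*b^3 - 78*b^2 + 52*b + 18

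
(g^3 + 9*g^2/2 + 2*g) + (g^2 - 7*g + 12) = g^3 + 11*g^2/2 - 5*g + 12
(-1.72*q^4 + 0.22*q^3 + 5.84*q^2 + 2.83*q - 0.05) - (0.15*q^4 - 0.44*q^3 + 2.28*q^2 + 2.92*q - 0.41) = -1.87*q^4 + 0.66*q^3 + 3.56*q^2 - 0.0899999999999999*q + 0.36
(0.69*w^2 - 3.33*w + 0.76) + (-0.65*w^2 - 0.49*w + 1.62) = 0.0399999999999999*w^2 - 3.82*w + 2.38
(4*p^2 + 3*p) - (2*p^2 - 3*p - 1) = 2*p^2 + 6*p + 1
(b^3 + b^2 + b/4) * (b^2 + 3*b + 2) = b^5 + 4*b^4 + 21*b^3/4 + 11*b^2/4 + b/2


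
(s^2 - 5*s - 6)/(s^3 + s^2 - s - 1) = (s - 6)/(s^2 - 1)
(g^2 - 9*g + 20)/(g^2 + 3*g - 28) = (g - 5)/(g + 7)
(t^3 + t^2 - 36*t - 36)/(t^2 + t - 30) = (t^2 - 5*t - 6)/(t - 5)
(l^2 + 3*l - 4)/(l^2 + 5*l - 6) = (l + 4)/(l + 6)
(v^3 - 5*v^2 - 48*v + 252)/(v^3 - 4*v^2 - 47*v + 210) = (v - 6)/(v - 5)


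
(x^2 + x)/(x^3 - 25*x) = (x + 1)/(x^2 - 25)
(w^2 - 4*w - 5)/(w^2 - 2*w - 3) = (w - 5)/(w - 3)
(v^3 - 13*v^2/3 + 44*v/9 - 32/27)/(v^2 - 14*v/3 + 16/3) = (9*v^2 - 15*v + 4)/(9*(v - 2))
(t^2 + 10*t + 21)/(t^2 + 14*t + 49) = (t + 3)/(t + 7)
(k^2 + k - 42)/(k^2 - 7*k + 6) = (k + 7)/(k - 1)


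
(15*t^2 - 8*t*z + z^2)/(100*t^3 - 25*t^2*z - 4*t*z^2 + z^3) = (-3*t + z)/(-20*t^2 + t*z + z^2)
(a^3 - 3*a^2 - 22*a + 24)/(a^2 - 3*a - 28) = (a^2 - 7*a + 6)/(a - 7)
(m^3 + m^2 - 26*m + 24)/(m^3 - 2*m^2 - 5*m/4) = 4*(-m^3 - m^2 + 26*m - 24)/(m*(-4*m^2 + 8*m + 5))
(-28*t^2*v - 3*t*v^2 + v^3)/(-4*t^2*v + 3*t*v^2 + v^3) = (7*t - v)/(t - v)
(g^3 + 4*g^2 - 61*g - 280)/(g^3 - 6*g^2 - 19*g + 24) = (g^2 + 12*g + 35)/(g^2 + 2*g - 3)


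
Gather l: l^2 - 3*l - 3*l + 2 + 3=l^2 - 6*l + 5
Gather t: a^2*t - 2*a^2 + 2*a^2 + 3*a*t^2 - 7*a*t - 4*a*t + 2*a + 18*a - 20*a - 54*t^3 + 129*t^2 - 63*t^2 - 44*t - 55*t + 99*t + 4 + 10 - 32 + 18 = -54*t^3 + t^2*(3*a + 66) + t*(a^2 - 11*a)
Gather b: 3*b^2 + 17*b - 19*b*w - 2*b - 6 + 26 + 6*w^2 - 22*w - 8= 3*b^2 + b*(15 - 19*w) + 6*w^2 - 22*w + 12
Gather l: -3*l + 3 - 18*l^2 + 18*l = -18*l^2 + 15*l + 3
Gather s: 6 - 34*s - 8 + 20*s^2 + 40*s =20*s^2 + 6*s - 2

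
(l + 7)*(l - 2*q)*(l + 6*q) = l^3 + 4*l^2*q + 7*l^2 - 12*l*q^2 + 28*l*q - 84*q^2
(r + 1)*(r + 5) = r^2 + 6*r + 5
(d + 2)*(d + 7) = d^2 + 9*d + 14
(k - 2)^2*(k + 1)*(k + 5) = k^4 + 2*k^3 - 15*k^2 + 4*k + 20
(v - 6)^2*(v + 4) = v^3 - 8*v^2 - 12*v + 144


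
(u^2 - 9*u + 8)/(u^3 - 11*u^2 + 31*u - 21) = (u - 8)/(u^2 - 10*u + 21)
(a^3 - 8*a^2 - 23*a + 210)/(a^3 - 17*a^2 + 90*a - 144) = (a^2 - 2*a - 35)/(a^2 - 11*a + 24)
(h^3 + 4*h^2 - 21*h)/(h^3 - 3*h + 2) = h*(h^2 + 4*h - 21)/(h^3 - 3*h + 2)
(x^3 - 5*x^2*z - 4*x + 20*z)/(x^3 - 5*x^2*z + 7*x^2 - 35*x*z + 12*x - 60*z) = (x^2 - 4)/(x^2 + 7*x + 12)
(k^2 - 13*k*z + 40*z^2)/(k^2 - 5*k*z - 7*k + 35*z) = (k - 8*z)/(k - 7)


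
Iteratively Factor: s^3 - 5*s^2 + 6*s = (s - 3)*(s^2 - 2*s) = (s - 3)*(s - 2)*(s)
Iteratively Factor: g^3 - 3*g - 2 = (g + 1)*(g^2 - g - 2) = (g - 2)*(g + 1)*(g + 1)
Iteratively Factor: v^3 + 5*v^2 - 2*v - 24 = (v + 3)*(v^2 + 2*v - 8) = (v - 2)*(v + 3)*(v + 4)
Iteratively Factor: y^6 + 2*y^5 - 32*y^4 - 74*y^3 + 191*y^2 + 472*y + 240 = (y + 4)*(y^5 - 2*y^4 - 24*y^3 + 22*y^2 + 103*y + 60) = (y + 1)*(y + 4)*(y^4 - 3*y^3 - 21*y^2 + 43*y + 60) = (y - 5)*(y + 1)*(y + 4)*(y^3 + 2*y^2 - 11*y - 12) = (y - 5)*(y + 1)*(y + 4)^2*(y^2 - 2*y - 3) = (y - 5)*(y - 3)*(y + 1)*(y + 4)^2*(y + 1)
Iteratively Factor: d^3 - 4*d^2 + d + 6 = (d + 1)*(d^2 - 5*d + 6) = (d - 3)*(d + 1)*(d - 2)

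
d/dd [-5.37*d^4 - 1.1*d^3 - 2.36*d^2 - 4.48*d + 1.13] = -21.48*d^3 - 3.3*d^2 - 4.72*d - 4.48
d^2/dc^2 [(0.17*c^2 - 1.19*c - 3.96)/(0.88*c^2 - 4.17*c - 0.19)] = (-0.595408000000001*c^3 - 18.2292*c^2 + 85.995888*c - 137.146364)/(0.681472*c^6 - 9.687744*c^5 + 45.465288*c^4 - 68.328369*c^3 - 9.816369*c^2 - 0.451611*c - 0.006859)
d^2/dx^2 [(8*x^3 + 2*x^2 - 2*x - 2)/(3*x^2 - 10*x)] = 4*(421*x^3 - 27*x^2 + 90*x - 100)/(x^3*(27*x^3 - 270*x^2 + 900*x - 1000))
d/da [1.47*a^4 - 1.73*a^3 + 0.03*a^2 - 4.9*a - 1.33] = 5.88*a^3 - 5.19*a^2 + 0.06*a - 4.9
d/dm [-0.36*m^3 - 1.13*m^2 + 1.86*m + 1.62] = -1.08*m^2 - 2.26*m + 1.86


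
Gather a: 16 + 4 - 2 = 18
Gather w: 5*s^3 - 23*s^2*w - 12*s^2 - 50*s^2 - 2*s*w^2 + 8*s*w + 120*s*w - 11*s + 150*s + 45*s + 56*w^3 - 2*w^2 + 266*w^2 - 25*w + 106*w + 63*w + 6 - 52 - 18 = 5*s^3 - 62*s^2 + 184*s + 56*w^3 + w^2*(264 - 2*s) + w*(-23*s^2 + 128*s + 144) - 64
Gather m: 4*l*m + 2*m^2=4*l*m + 2*m^2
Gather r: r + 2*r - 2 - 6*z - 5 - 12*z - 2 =3*r - 18*z - 9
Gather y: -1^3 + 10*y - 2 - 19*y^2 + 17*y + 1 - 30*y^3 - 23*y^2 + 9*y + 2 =-30*y^3 - 42*y^2 + 36*y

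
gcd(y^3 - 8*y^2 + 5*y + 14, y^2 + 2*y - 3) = 1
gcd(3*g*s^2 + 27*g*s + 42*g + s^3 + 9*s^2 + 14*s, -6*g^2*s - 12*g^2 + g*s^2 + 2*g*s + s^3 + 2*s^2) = 3*g*s + 6*g + s^2 + 2*s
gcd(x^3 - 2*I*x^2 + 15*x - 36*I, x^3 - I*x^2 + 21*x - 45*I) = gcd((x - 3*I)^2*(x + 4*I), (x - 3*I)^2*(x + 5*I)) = x^2 - 6*I*x - 9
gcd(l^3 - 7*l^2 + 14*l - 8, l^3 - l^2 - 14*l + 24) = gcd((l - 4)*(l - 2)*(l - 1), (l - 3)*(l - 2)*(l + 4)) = l - 2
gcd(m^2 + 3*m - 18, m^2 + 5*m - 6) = m + 6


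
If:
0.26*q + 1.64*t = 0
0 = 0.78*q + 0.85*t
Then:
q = 0.00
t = 0.00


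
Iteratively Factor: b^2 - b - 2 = (b + 1)*(b - 2)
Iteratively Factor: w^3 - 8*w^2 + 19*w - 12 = (w - 3)*(w^2 - 5*w + 4) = (w - 3)*(w - 1)*(w - 4)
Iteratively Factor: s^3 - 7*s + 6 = (s - 1)*(s^2 + s - 6) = (s - 2)*(s - 1)*(s + 3)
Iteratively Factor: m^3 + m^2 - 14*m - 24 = (m + 2)*(m^2 - m - 12) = (m - 4)*(m + 2)*(m + 3)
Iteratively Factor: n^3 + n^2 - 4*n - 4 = (n + 1)*(n^2 - 4) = (n + 1)*(n + 2)*(n - 2)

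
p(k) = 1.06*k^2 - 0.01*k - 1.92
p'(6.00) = 12.71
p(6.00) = 36.18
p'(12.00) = 25.43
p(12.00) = 150.60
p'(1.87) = 3.95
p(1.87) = 1.77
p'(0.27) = 0.56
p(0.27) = -1.85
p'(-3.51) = -7.45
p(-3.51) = 11.17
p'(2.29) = 4.84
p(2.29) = 3.62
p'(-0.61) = -1.30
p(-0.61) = -1.52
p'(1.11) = 2.34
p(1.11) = -0.63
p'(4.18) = 8.85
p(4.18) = 16.56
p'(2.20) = 4.65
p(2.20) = 3.19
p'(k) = 2.12*k - 0.01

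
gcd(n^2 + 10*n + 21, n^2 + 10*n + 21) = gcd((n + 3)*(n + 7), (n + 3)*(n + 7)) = n^2 + 10*n + 21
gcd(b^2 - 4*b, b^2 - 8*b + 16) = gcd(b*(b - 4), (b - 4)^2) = b - 4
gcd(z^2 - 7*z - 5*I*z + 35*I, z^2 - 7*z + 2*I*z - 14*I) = z - 7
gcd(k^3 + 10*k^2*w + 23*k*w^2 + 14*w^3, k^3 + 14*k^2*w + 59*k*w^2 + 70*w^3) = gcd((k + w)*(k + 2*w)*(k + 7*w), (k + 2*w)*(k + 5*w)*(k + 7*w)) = k^2 + 9*k*w + 14*w^2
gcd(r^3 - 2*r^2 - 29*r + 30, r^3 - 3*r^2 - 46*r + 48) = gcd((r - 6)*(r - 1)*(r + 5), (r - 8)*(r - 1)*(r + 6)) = r - 1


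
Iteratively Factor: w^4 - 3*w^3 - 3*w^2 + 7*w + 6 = (w - 3)*(w^3 - 3*w - 2) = (w - 3)*(w + 1)*(w^2 - w - 2) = (w - 3)*(w + 1)^2*(w - 2)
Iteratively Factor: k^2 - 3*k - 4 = (k - 4)*(k + 1)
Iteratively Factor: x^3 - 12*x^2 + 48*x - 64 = (x - 4)*(x^2 - 8*x + 16) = (x - 4)^2*(x - 4)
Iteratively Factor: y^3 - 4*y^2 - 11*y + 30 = (y - 5)*(y^2 + y - 6) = (y - 5)*(y + 3)*(y - 2)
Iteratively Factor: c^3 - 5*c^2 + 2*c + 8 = (c + 1)*(c^2 - 6*c + 8) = (c - 2)*(c + 1)*(c - 4)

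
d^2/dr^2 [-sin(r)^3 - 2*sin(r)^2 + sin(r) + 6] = 9*sin(r)^3 + 8*sin(r)^2 - 7*sin(r) - 4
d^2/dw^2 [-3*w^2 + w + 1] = -6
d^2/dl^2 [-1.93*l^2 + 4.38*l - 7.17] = -3.86000000000000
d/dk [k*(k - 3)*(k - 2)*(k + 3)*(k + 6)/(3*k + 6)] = 2*(2*k^5 + 11*k^4 - 5*k^3 - 81*k^2 - 72*k + 108)/(3*(k^2 + 4*k + 4))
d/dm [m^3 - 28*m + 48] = 3*m^2 - 28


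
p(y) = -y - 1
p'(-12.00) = -1.00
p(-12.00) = 11.00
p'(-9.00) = -1.00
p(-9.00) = 8.00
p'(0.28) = -1.00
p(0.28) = -1.28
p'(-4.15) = -1.00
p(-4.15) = 3.15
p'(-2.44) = -1.00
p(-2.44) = 1.44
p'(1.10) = -1.00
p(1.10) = -2.10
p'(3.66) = -1.00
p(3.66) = -4.66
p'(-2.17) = -1.00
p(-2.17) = 1.17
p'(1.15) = -1.00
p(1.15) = -2.15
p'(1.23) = -1.00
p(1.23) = -2.23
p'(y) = -1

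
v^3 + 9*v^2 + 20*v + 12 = (v + 1)*(v + 2)*(v + 6)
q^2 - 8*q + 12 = (q - 6)*(q - 2)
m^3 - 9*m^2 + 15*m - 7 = (m - 7)*(m - 1)^2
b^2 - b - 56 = (b - 8)*(b + 7)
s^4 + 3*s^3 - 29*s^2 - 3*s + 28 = (s - 4)*(s - 1)*(s + 1)*(s + 7)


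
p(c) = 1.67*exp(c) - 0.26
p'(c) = 1.67*exp(c)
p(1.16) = 5.07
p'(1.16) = 5.33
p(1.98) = 11.84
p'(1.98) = 12.10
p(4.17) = 107.81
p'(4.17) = 108.07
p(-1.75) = 0.03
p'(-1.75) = 0.29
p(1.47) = 7.00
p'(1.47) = 7.26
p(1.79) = 9.74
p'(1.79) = 10.00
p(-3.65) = -0.22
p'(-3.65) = 0.04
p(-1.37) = 0.16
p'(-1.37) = 0.42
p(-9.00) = -0.26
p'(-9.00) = 0.00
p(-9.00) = -0.26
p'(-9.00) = 0.00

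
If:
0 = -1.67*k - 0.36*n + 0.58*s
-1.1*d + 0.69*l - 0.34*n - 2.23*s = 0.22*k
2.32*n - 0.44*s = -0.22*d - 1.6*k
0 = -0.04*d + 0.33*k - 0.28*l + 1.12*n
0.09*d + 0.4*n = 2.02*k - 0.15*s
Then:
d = 0.00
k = 0.00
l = 0.00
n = 0.00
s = 0.00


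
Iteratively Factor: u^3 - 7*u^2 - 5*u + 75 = (u - 5)*(u^2 - 2*u - 15) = (u - 5)^2*(u + 3)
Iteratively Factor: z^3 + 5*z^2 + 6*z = (z + 3)*(z^2 + 2*z) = (z + 2)*(z + 3)*(z)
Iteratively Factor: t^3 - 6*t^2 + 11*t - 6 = (t - 1)*(t^2 - 5*t + 6) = (t - 2)*(t - 1)*(t - 3)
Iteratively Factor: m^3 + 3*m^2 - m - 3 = (m + 3)*(m^2 - 1) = (m - 1)*(m + 3)*(m + 1)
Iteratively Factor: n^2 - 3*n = (n)*(n - 3)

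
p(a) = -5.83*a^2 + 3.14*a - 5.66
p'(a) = 3.14 - 11.66*a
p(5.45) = -161.71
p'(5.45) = -60.41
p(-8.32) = -435.35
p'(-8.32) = 100.15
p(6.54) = -234.48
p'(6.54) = -73.12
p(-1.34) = -20.34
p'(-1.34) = 18.76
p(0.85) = -7.20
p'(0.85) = -6.77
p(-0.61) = -9.74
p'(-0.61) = 10.25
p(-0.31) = -7.19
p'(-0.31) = 6.75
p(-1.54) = -24.32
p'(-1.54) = 21.10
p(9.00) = -449.63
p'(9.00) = -101.80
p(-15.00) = -1364.51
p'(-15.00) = 178.04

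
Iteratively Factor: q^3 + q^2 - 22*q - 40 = (q + 2)*(q^2 - q - 20) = (q + 2)*(q + 4)*(q - 5)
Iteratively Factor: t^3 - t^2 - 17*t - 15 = (t + 3)*(t^2 - 4*t - 5) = (t - 5)*(t + 3)*(t + 1)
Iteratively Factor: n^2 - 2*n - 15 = (n + 3)*(n - 5)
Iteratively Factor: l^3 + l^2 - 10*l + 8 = (l - 1)*(l^2 + 2*l - 8) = (l - 2)*(l - 1)*(l + 4)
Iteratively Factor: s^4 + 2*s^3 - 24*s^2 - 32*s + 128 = (s + 4)*(s^3 - 2*s^2 - 16*s + 32) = (s - 2)*(s + 4)*(s^2 - 16) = (s - 2)*(s + 4)^2*(s - 4)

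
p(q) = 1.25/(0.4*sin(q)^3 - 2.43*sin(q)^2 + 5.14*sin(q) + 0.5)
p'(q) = 1.25*(-1.2*sin(q)^2*cos(q) + 4.86*sin(q)*cos(q) - 5.14*cos(q))/(0.4*sin(q)^3 - 2.43*sin(q)^2 + 5.14*sin(q) + 0.5)^2 = (-1.5*sin(q)^2 + 6.075*sin(q) - 6.425)*cos(q)/(0.4*sin(q)^3 - 2.43*sin(q)^2 + 5.14*sin(q) + 0.5)^2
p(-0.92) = -0.23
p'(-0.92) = -0.26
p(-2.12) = -0.21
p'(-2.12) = 0.19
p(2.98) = 0.99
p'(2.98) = 3.38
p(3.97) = -0.26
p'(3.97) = 0.35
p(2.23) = 0.39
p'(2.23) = 0.15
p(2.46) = 0.43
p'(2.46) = 0.30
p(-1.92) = -0.18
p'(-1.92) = 0.10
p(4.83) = -0.17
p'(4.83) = -0.03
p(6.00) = -1.10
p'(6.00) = -6.15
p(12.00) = -0.41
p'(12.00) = -0.94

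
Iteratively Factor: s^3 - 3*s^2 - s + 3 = (s + 1)*(s^2 - 4*s + 3) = (s - 3)*(s + 1)*(s - 1)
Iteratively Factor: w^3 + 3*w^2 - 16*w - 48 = (w + 4)*(w^2 - w - 12) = (w + 3)*(w + 4)*(w - 4)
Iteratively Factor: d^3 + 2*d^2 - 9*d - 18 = (d + 3)*(d^2 - d - 6) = (d + 2)*(d + 3)*(d - 3)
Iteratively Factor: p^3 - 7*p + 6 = (p - 1)*(p^2 + p - 6) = (p - 2)*(p - 1)*(p + 3)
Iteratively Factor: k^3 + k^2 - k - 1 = (k + 1)*(k^2 - 1) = (k + 1)^2*(k - 1)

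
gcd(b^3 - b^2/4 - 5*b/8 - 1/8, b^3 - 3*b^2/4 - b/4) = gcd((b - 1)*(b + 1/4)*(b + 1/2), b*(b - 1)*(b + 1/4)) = b^2 - 3*b/4 - 1/4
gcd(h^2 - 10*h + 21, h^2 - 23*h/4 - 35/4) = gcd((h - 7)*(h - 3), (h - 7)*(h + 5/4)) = h - 7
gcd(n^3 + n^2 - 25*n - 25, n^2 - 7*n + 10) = n - 5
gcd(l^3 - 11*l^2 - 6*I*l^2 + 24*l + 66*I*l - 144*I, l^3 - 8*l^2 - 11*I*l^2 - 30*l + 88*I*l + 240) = l^2 + l*(-8 - 6*I) + 48*I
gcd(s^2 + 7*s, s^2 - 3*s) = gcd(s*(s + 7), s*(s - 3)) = s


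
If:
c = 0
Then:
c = 0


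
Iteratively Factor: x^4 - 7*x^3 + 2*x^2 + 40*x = (x)*(x^3 - 7*x^2 + 2*x + 40) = x*(x + 2)*(x^2 - 9*x + 20) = x*(x - 4)*(x + 2)*(x - 5)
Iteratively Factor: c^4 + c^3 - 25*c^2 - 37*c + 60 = (c - 5)*(c^3 + 6*c^2 + 5*c - 12) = (c - 5)*(c + 4)*(c^2 + 2*c - 3) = (c - 5)*(c + 3)*(c + 4)*(c - 1)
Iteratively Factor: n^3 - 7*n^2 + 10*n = (n - 5)*(n^2 - 2*n) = n*(n - 5)*(n - 2)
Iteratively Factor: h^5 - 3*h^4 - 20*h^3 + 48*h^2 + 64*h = (h + 4)*(h^4 - 7*h^3 + 8*h^2 + 16*h) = (h - 4)*(h + 4)*(h^3 - 3*h^2 - 4*h) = (h - 4)^2*(h + 4)*(h^2 + h) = h*(h - 4)^2*(h + 4)*(h + 1)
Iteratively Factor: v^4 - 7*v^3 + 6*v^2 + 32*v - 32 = (v - 4)*(v^3 - 3*v^2 - 6*v + 8) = (v - 4)^2*(v^2 + v - 2) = (v - 4)^2*(v - 1)*(v + 2)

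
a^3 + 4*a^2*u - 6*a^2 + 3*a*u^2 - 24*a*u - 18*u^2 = (a - 6)*(a + u)*(a + 3*u)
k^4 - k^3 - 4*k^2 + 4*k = k*(k - 2)*(k - 1)*(k + 2)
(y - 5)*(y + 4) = y^2 - y - 20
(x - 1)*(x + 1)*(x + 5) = x^3 + 5*x^2 - x - 5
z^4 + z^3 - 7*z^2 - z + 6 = (z - 2)*(z - 1)*(z + 1)*(z + 3)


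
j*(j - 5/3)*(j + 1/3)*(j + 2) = j^4 + 2*j^3/3 - 29*j^2/9 - 10*j/9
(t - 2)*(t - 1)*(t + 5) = t^3 + 2*t^2 - 13*t + 10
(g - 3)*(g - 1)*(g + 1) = g^3 - 3*g^2 - g + 3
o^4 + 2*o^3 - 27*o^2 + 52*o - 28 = (o - 2)^2*(o - 1)*(o + 7)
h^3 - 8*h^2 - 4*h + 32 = (h - 8)*(h - 2)*(h + 2)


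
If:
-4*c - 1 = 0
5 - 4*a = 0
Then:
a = 5/4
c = -1/4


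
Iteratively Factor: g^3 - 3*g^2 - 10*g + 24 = (g + 3)*(g^2 - 6*g + 8) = (g - 2)*(g + 3)*(g - 4)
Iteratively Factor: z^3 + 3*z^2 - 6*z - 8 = (z + 4)*(z^2 - z - 2) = (z + 1)*(z + 4)*(z - 2)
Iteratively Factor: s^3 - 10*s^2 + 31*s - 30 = (s - 5)*(s^2 - 5*s + 6) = (s - 5)*(s - 3)*(s - 2)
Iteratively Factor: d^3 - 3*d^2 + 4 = (d - 2)*(d^2 - d - 2) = (d - 2)^2*(d + 1)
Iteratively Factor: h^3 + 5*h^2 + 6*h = (h + 2)*(h^2 + 3*h) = (h + 2)*(h + 3)*(h)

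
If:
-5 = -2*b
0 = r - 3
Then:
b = 5/2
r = 3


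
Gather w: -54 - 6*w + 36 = -6*w - 18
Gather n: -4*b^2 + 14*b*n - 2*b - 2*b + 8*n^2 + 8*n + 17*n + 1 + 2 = -4*b^2 - 4*b + 8*n^2 + n*(14*b + 25) + 3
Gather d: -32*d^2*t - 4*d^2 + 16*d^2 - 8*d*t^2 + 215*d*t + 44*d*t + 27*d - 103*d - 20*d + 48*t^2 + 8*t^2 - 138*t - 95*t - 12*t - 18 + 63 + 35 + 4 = d^2*(12 - 32*t) + d*(-8*t^2 + 259*t - 96) + 56*t^2 - 245*t + 84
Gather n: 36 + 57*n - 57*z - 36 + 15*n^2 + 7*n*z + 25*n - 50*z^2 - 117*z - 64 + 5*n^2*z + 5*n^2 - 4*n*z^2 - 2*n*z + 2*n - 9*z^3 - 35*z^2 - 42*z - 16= n^2*(5*z + 20) + n*(-4*z^2 + 5*z + 84) - 9*z^3 - 85*z^2 - 216*z - 80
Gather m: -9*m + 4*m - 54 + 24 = -5*m - 30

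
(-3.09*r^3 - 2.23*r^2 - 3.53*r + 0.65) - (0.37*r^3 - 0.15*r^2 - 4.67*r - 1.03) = -3.46*r^3 - 2.08*r^2 + 1.14*r + 1.68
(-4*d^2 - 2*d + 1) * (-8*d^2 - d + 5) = 32*d^4 + 20*d^3 - 26*d^2 - 11*d + 5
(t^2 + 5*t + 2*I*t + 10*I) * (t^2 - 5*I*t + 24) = t^4 + 5*t^3 - 3*I*t^3 + 34*t^2 - 15*I*t^2 + 170*t + 48*I*t + 240*I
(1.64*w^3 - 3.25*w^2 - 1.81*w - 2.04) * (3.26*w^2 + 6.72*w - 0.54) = 5.3464*w^5 + 0.425800000000001*w^4 - 28.6262*w^3 - 17.0586*w^2 - 12.7314*w + 1.1016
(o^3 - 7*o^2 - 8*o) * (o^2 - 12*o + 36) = o^5 - 19*o^4 + 112*o^3 - 156*o^2 - 288*o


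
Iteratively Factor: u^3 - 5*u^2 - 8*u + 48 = (u - 4)*(u^2 - u - 12) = (u - 4)*(u + 3)*(u - 4)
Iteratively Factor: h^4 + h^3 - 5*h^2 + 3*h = (h - 1)*(h^3 + 2*h^2 - 3*h) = (h - 1)^2*(h^2 + 3*h) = (h - 1)^2*(h + 3)*(h)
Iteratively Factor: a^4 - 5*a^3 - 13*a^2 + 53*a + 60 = (a + 3)*(a^3 - 8*a^2 + 11*a + 20) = (a - 5)*(a + 3)*(a^2 - 3*a - 4) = (a - 5)*(a - 4)*(a + 3)*(a + 1)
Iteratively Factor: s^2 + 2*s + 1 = (s + 1)*(s + 1)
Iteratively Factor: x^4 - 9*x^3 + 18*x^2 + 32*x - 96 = (x + 2)*(x^3 - 11*x^2 + 40*x - 48) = (x - 4)*(x + 2)*(x^2 - 7*x + 12) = (x - 4)*(x - 3)*(x + 2)*(x - 4)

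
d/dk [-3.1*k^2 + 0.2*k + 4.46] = 0.2 - 6.2*k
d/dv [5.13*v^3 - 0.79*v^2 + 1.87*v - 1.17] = 15.39*v^2 - 1.58*v + 1.87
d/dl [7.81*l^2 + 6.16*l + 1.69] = 15.62*l + 6.16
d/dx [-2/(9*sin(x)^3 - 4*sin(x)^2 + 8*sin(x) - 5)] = 2*(27*sin(x)^2 - 8*sin(x) + 8)*cos(x)/(9*sin(x)^3 - 4*sin(x)^2 + 8*sin(x) - 5)^2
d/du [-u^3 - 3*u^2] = 3*u*(-u - 2)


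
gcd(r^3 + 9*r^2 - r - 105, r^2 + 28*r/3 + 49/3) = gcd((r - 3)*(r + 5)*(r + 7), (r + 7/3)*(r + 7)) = r + 7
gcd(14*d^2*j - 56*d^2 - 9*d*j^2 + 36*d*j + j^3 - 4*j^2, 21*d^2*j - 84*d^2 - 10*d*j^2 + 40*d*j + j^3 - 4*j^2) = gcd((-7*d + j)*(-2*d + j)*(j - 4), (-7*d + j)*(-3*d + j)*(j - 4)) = 7*d*j - 28*d - j^2 + 4*j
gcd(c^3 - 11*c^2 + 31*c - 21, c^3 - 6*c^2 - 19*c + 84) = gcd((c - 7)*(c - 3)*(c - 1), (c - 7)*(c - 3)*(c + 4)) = c^2 - 10*c + 21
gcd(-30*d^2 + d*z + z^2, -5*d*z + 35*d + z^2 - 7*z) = -5*d + z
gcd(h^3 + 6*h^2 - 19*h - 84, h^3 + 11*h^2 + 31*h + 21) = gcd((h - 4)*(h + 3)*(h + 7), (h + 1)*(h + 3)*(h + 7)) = h^2 + 10*h + 21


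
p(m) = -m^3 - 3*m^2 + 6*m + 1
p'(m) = -3*m^2 - 6*m + 6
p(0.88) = 3.28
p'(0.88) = -1.60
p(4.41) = -116.65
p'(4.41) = -78.80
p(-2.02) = -15.12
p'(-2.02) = 5.88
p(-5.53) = 45.19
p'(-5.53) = -52.56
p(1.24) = 1.92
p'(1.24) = -6.05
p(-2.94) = -17.16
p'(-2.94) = -2.29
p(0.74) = 3.39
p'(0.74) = -0.08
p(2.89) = -30.85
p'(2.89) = -36.40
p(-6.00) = 73.00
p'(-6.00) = -66.00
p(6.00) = -287.00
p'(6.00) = -138.00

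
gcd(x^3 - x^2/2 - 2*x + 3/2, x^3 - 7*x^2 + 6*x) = x - 1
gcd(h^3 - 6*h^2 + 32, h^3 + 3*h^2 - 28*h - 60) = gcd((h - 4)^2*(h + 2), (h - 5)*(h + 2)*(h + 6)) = h + 2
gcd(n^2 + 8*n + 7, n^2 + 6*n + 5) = n + 1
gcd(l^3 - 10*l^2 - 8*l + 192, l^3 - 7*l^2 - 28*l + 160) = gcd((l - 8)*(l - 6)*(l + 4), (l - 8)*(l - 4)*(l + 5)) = l - 8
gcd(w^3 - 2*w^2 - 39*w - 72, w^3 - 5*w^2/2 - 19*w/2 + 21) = w + 3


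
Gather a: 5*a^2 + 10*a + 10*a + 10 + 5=5*a^2 + 20*a + 15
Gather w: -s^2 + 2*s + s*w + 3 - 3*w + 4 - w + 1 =-s^2 + 2*s + w*(s - 4) + 8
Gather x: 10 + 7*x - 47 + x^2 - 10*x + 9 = x^2 - 3*x - 28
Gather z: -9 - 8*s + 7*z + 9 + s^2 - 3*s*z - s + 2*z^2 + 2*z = s^2 - 9*s + 2*z^2 + z*(9 - 3*s)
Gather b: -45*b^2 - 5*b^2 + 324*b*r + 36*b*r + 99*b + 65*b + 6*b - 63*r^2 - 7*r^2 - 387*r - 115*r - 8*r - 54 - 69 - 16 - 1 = -50*b^2 + b*(360*r + 170) - 70*r^2 - 510*r - 140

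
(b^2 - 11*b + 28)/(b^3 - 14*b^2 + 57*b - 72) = (b^2 - 11*b + 28)/(b^3 - 14*b^2 + 57*b - 72)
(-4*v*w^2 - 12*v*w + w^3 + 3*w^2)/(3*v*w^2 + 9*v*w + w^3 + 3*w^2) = (-4*v + w)/(3*v + w)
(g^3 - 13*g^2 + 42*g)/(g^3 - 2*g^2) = (g^2 - 13*g + 42)/(g*(g - 2))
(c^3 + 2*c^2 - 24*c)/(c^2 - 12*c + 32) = c*(c + 6)/(c - 8)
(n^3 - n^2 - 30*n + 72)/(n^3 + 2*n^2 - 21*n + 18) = (n - 4)/(n - 1)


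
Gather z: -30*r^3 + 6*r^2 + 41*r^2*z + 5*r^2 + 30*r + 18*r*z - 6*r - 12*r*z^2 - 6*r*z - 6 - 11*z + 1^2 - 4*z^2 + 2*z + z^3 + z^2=-30*r^3 + 11*r^2 + 24*r + z^3 + z^2*(-12*r - 3) + z*(41*r^2 + 12*r - 9) - 5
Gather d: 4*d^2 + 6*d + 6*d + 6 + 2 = 4*d^2 + 12*d + 8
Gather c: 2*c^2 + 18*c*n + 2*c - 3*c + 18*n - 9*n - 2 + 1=2*c^2 + c*(18*n - 1) + 9*n - 1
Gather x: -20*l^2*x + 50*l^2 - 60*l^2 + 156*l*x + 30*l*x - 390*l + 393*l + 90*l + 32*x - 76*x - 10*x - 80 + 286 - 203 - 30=-10*l^2 + 93*l + x*(-20*l^2 + 186*l - 54) - 27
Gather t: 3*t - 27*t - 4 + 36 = 32 - 24*t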